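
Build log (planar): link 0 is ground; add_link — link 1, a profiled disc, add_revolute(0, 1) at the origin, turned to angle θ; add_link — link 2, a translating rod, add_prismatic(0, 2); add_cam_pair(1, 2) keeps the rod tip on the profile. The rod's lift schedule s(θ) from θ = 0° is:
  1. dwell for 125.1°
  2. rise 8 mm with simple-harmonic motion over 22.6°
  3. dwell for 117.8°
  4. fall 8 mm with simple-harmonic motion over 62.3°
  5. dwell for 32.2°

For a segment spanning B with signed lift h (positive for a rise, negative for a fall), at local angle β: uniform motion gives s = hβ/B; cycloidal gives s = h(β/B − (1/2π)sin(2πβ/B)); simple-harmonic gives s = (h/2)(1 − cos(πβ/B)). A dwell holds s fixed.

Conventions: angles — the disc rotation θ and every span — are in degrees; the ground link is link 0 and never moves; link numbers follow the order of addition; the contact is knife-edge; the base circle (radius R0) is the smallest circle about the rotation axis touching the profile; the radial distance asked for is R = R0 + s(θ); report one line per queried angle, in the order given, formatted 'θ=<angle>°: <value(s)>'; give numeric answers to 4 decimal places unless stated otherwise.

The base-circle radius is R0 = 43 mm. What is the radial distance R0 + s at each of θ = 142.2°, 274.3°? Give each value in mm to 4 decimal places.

seg 1 [0°–125.1°] dwell: s stays 0.0000
seg 2 [125.1°–147.7°] simple-harmonic, h=8: θ=142.2° here. β=17.1, B=22.6. 8/2·(1 − cos(π·0.7566)) = 6.8868 → s = 6.8868
seg 2 [125.1°–147.7°] simple-harmonic, h=8: full span → s += 8 → s = 8.0000
seg 3 [147.7°–265.5°] dwell: s stays 8.0000
seg 4 [265.5°–327.8°] simple-harmonic, h=-8: θ=274.3° here. β=8.8, B=62.3. -8/2·(1 − cos(π·0.1413)) = -0.3874 → s = 7.6126
θ=142.2°: R = R0 + s = 43 + 6.8868 = 49.8868
θ=274.3°: R = R0 + s = 43 + 7.6126 = 50.6126

θ=142.2°: 49.8868
θ=274.3°: 50.6126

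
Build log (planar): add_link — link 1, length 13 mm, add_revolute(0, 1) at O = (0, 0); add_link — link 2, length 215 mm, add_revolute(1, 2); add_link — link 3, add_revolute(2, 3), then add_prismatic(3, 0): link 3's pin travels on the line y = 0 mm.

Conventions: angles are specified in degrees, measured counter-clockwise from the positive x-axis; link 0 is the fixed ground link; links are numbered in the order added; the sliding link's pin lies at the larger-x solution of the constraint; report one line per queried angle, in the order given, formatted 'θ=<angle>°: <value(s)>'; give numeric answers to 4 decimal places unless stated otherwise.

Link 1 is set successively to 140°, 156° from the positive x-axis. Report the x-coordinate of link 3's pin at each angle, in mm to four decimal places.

geometry: r = 13 mm, L = 215 mm, e = 0 mm
θ=140°: crank pin P = (r cos θ, r sin θ) = (-9.958578, 8.356239)
θ=140°: h = r sin θ − e = 8.356239 − 0 = 8.356239
θ=140°: x = r cos θ + √(L² − h²) = -9.958578 + 214.837551 = 204.878973
θ=156°: crank pin P = (r cos θ, r sin θ) = (-11.876091, 5.287576)
θ=156°: h = r sin θ − e = 5.287576 − 0 = 5.287576
θ=156°: x = r cos θ + √(L² − h²) = -11.876091 + 214.934970 = 203.058880

θ=140°: 204.8790
θ=156°: 203.0589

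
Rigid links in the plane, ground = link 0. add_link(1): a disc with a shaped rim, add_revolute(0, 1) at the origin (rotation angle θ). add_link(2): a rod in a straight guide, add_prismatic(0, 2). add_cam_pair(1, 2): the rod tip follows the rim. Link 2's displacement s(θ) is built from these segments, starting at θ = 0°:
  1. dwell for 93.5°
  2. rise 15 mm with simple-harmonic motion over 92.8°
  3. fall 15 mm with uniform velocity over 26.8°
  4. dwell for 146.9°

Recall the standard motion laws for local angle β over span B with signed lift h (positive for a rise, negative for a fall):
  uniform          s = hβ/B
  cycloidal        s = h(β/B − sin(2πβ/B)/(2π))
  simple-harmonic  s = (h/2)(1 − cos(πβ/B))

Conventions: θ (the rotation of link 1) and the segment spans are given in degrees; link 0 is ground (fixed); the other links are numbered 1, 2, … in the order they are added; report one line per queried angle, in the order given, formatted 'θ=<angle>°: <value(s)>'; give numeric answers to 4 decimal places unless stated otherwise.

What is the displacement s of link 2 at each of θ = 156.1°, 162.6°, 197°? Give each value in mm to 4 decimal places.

segment 1 (0° to 93.5°, dwell): s unchanged at 0.0000
θ = 156.1° falls in segment 2 (93.5° to 186.3°, simple-harmonic, h = 15): β = 156.1 − 93.5 = 62.6°, B = 92.8°; Δs = 15/2·(1 − cos(π·0.6746)) = 11.4101; s = 0.0000 + 11.4101 = 11.4101
θ = 162.6° falls in segment 2 (93.5° to 186.3°, simple-harmonic, h = 15): β = 162.6 − 93.5 = 69.1°, B = 92.8°; Δs = 15/2·(1 − cos(π·0.7446)) = 12.7128; s = 0.0000 + 12.7128 = 12.7128
segment 2 (93.5° to 186.3°, simple-harmonic, h = 15) is passed completely: s = 0.0000 + (15) = 15.0000
θ = 197° falls in segment 3 (186.3° to 213.1°, uniform, h = -15): β = 197 − 186.3 = 10.7°, B = 26.8°; Δs = -15·10.7/26.8 = -5.9888; s = 15.0000 − 5.9888 = 9.0112

θ=156.1°: 11.4101
θ=162.6°: 12.7128
θ=197°: 9.0112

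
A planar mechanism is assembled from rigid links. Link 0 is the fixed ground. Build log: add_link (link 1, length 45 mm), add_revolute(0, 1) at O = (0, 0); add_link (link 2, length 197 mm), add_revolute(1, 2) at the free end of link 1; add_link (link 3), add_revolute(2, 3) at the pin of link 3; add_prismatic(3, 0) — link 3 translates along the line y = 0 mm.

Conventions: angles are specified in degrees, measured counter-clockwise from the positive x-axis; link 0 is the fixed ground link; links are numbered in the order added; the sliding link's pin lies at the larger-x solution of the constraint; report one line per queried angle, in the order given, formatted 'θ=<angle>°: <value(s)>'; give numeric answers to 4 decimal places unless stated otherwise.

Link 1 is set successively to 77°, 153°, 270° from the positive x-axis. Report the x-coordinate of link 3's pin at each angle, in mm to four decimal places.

geometry: r = 45 mm, L = 197 mm, e = 0 mm
θ=77°: crank pin P = (r cos θ, r sin θ) = (10.122797, 43.846653)
θ=77°: h = r sin θ − e = 43.846653 − 0 = 43.846653
θ=77°: x = r cos θ + √(L² − h²) = 10.122797 + 192.058509 = 202.181307
θ=153°: crank pin P = (r cos θ, r sin θ) = (-40.095294, 20.429572)
θ=153°: h = r sin θ − e = 20.429572 − 0 = 20.429572
θ=153°: x = r cos θ + √(L² − h²) = -40.095294 + 195.937828 = 155.842535
θ=270°: crank pin P = (r cos θ, r sin θ) = (-0.000000, -45.000000)
θ=270°: h = r sin θ − e = -45.000000 − 0 = -45.000000
θ=270°: x = r cos θ + √(L² − h²) = -0.000000 + 191.791554 = 191.791554

θ=77°: 202.1813
θ=153°: 155.8425
θ=270°: 191.7916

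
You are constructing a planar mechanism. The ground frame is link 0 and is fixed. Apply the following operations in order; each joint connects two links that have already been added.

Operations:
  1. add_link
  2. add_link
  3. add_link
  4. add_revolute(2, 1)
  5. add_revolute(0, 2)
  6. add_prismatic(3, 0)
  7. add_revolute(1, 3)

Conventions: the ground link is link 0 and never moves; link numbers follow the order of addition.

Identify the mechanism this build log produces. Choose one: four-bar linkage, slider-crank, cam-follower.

links: 4 (incl. ground); joints: 3 revolute, 1 prismatic, 0 higher (cam) pair, forming one closed loop
4 links, 3 revolutes + 1 prismatic in one loop → slider-crank

slider-crank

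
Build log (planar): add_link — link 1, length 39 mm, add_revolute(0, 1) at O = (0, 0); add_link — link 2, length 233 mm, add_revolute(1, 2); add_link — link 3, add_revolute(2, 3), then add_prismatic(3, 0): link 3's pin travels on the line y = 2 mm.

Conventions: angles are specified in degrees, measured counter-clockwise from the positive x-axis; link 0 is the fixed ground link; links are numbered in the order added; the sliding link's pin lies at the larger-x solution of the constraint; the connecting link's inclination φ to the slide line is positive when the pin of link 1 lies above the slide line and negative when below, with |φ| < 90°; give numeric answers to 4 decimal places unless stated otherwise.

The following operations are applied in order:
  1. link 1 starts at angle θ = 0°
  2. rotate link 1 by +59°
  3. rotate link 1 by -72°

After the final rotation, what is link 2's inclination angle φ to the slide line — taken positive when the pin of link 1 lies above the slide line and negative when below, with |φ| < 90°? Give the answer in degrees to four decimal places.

geometry: r = 39 mm, L = 233 mm, e = 2 mm; θ starts at 0°
rotate link 1 by +59°: θ ← 0° +59° = 59°
rotate link 1 by -72°: θ ← 59° -72° = -13°
h = r sin θ − e = -8.773091 − 2 = -10.773091
sin φ = h / L = -10.773091 / 233 = -0.04623644
φ = arcsin(-0.04623644) = -2.650098°

-2.6501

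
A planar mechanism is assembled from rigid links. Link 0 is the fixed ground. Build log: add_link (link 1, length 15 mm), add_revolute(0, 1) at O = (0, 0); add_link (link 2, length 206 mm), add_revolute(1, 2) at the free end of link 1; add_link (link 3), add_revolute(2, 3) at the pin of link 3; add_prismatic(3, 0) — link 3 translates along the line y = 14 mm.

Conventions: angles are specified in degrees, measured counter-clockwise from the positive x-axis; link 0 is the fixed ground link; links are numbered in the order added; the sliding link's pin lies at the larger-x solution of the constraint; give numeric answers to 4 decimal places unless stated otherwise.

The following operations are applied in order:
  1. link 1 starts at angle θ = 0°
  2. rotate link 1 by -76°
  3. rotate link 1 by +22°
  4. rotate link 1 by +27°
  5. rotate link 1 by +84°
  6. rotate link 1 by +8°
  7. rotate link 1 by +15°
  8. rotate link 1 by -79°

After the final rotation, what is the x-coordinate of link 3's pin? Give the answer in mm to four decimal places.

geometry: r = 15 mm, L = 206 mm, e = 14 mm; θ starts at 0°
rotate link 1 by -76°: θ ← 0° -76° = -76°
rotate link 1 by +22°: θ ← -76° +22° = -54°
rotate link 1 by +27°: θ ← -54° +27° = -27°
rotate link 1 by +84°: θ ← -27° +84° = 57°
rotate link 1 by +8°: θ ← 57° +8° = 65°
rotate link 1 by +15°: θ ← 65° +15° = 80°
rotate link 1 by -79°: θ ← 80° -79° = 1°
crank pin P = (r cos θ, r sin θ) = (14.997715, 0.261786)
h = r sin θ − e = 0.261786 − 14 = -13.738214
x = r cos θ + √(L² − h²) = 14.997715 + 205.541386 = 220.539102

220.5391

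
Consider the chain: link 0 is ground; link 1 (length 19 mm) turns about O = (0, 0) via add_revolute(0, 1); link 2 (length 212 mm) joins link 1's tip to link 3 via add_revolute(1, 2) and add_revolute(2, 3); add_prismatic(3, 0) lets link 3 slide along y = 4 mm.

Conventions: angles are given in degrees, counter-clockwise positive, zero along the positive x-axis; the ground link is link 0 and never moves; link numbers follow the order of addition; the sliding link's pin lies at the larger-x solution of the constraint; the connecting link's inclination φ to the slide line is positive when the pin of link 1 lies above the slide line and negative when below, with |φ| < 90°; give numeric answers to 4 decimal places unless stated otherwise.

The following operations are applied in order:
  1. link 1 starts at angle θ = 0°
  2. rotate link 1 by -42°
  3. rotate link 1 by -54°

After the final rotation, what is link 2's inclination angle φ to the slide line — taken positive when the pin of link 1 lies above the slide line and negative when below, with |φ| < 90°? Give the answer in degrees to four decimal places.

geometry: r = 19 mm, L = 212 mm, e = 4 mm; θ starts at 0°
rotate link 1 by -42°: θ ← 0° -42° = -42°
rotate link 1 by -54°: θ ← -42° -54° = -96°
h = r sin θ − e = -18.895916 − 4 = -22.895916
sin φ = h / L = -22.895916 / 212 = -0.10799960
φ = arcsin(-0.10799960) = -6.200014°

-6.2000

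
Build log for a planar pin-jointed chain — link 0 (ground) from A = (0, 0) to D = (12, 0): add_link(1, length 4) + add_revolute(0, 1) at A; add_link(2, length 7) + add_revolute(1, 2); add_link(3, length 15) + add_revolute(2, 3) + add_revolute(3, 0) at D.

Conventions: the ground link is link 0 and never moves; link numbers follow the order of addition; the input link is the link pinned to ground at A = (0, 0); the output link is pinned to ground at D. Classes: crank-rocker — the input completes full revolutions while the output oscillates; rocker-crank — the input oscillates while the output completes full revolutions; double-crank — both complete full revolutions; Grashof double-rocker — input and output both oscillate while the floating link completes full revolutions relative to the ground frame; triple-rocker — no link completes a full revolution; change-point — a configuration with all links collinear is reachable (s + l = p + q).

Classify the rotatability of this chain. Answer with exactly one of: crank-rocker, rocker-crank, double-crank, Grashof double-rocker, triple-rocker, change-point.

lengths: ground=12, input=4, coupler=7, output=15
sorted: s=4 (shortest), l=15 (longest), p+q=19
s + l = 19 vs p + q = 19
s + l = p + q → change-point (collinear configuration reachable)

change-point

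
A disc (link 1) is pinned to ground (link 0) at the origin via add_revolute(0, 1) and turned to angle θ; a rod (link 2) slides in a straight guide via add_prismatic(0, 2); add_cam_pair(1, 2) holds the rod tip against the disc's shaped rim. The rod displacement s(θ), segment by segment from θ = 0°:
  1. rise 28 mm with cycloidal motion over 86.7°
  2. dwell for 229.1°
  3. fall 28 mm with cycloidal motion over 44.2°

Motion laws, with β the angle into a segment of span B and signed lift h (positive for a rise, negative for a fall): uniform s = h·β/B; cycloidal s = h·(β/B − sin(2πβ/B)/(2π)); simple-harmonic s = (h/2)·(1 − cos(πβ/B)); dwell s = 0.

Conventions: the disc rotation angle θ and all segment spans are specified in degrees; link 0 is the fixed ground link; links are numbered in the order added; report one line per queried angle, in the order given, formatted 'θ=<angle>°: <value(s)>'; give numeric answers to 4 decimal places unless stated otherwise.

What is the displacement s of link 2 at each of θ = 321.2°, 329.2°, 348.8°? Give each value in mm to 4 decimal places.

segment 1 (0° to 86.7°, cycloidal, h = 28) is passed completely: s = 0.0000 + (28) = 28.0000
segment 2 (86.7° to 315.8°, dwell): s unchanged at 28.0000
θ = 321.2° falls in segment 3 (315.8° to 360°, cycloidal, h = -28): β = 321.2 − 315.8 = 5.4°, B = 44.2°; Δs = -28·(0.1222 − sin(2π·0.1222)/(2π)) = -0.3262; s = 28.0000 − 0.3262 = 27.6738
θ = 329.2° falls in segment 3 (315.8° to 360°, cycloidal, h = -28): β = 329.2 − 315.8 = 13.4°, B = 44.2°; Δs = -28·(0.3032 − sin(2π·0.3032)/(2π)) = -4.2787; s = 28.0000 − 4.2787 = 23.7213
θ = 348.8° falls in segment 3 (315.8° to 360°, cycloidal, h = -28): β = 348.8 − 315.8 = 33°, B = 44.2°; Δs = -28·(0.7466 − sin(2π·0.7466)/(2π)) = -25.3603; s = 28.0000 − 25.3603 = 2.6397

θ=321.2°: 27.6738
θ=329.2°: 23.7213
θ=348.8°: 2.6397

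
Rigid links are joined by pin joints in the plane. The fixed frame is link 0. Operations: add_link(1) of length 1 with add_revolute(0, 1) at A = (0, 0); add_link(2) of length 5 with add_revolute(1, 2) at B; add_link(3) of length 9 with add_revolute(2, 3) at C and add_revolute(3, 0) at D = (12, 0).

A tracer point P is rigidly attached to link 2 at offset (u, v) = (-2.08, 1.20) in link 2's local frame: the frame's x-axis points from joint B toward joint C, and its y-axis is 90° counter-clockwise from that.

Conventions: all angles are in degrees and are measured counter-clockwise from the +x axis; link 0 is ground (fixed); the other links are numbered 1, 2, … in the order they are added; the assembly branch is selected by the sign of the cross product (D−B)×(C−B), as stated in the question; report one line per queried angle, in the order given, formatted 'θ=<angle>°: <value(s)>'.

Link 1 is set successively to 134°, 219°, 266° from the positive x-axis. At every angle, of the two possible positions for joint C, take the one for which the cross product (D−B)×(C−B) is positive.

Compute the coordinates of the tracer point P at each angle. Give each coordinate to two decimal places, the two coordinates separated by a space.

A=(0,0), D=(12.00,0)
θ=134°: B = A + 1.00·(cos134°, sin134°) = (-0.6947, 0.7193)
θ=134°: |BD| = 12.7150
θ=134°: circle(B,5.00) ∩ circle(D,9.00): a=4.1554, h=2.7808
θ=134°:   candidates: C₊=(3.6114,3.2606) cross=35.358; C₋=(3.2968,-2.2921) cross=-35.358
θ=134°:   branch + wants cross > 0 → take C=(3.6114,3.2606) (cross=35.358)
θ=134°: ex = (C−B)/|BC| = (0.8612,0.5082); ey = (-0.5082,0.8612)
θ=134°: P = B + -2.08·ex + 1.20·ey = (-3.0959,0.6956)
θ=219°: B = A + 1.00·(cos219°, sin219°) = (-0.7771, -0.6293)
θ=219°: |BD| = 12.7926
θ=219°: circle(B,5.00) ∩ circle(D,9.00): a=4.2076, h=2.7012
θ=219°:   candidates: C₊=(3.2924,2.2756) cross=34.555; C₋=(3.5582,-3.1203) cross=-34.555
θ=219°:   branch + wants cross > 0 → take C=(3.2924,2.2756) (cross=34.555)
θ=219°: ex = (C−B)/|BC| = (0.8139,0.5810); ey = (-0.5810,0.8139)
θ=219°: P = B + -2.08·ex + 1.20·ey = (-3.1673,-0.8611)
θ=266°: B = A + 1.00·(cos266°, sin266°) = (-0.0698, -0.9976)
θ=266°: |BD| = 12.1109
θ=266°: circle(B,5.00) ∩ circle(D,9.00): a=3.7435, h=3.3146
θ=266°:   candidates: C₊=(3.3880,2.6141) cross=40.142; C₋=(3.9340,-3.9925) cross=-40.142
θ=266°:   branch + wants cross > 0 → take C=(3.3880,2.6141) (cross=40.142)
θ=266°: ex = (C−B)/|BC| = (0.6916,0.7223); ey = (-0.7223,0.6916)
θ=266°: P = B + -2.08·ex + 1.20·ey = (-2.3750,-1.6701)

θ=134°: -3.10 0.70
θ=219°: -3.17 -0.86
θ=266°: -2.37 -1.67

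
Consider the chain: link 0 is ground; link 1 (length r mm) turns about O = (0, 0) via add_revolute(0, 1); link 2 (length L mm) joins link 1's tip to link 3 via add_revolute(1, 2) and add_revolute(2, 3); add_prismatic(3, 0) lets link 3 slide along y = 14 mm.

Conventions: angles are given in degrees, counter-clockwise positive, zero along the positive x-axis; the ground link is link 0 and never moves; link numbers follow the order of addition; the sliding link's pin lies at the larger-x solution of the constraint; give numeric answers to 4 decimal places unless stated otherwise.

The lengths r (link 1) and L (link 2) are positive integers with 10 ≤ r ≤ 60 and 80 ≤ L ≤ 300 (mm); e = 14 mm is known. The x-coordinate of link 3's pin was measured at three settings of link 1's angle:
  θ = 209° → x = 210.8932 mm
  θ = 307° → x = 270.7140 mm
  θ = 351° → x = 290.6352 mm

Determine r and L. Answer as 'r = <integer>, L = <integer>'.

constraint per measurement: (x − r cos θ)² + (r sin θ − e)² = L²
subtracting the θ₁ and θ₂ equations cancels the r² and L² terms:
r = (x₁² − x₂²) / (2[(x₁cos θ₁ + e sin θ₁) − (x₂cos θ₂ + e sin θ₂)]) = 42.0000 → r = 42
L² = (x₁ − r cos θ₁)² + (r sin θ₁ − e)² = 62499.9912 → L = 250.0000 → L = 250
check at θ₃=351°: x = 290.6352 (printed 290.6352) ✓

r = 42, L = 250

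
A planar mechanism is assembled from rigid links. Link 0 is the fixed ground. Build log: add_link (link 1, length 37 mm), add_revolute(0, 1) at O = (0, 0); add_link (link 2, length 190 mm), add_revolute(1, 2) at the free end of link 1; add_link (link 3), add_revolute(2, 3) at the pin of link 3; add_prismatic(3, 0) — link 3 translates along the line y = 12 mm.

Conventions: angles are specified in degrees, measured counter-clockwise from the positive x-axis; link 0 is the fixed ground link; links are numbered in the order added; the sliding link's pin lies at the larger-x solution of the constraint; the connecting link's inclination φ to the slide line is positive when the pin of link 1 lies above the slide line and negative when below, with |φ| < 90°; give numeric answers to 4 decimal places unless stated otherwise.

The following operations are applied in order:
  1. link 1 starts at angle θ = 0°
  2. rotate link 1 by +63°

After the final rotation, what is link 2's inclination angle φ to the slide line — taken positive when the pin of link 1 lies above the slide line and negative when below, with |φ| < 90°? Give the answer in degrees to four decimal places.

geometry: r = 37 mm, L = 190 mm, e = 12 mm; θ starts at 0°
rotate link 1 by +63°: θ ← 0° +63° = 63°
h = r sin θ − e = 32.967241 − 12 = 20.967241
sin φ = h / L = 20.967241 / 190 = 0.11035390
φ = arcsin(0.11035390) = 6.335717°

6.3357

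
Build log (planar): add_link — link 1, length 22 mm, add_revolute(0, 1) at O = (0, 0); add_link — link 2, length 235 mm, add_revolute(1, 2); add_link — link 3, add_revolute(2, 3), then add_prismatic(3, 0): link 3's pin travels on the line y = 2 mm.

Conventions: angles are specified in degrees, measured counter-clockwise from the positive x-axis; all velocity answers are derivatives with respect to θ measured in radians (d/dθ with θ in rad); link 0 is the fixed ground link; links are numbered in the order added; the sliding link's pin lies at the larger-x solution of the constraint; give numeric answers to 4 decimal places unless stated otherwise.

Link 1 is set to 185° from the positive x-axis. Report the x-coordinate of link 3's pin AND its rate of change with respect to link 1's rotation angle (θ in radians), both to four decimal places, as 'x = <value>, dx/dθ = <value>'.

geometry: r = 22 mm, L = 235 mm, e = 2 mm
crank pin P = (r cos θ, r sin θ) = (-21.916283, -1.917426)
h = r sin θ − e = -1.917426 − 2 = -3.917426
x = r cos θ + √(L² − h²) = -21.916283 + 234.967346 = 213.051063
dx/dθ = −r sin θ − h·r cos θ/√(L² − h²) (θ in radians; h = -3.917426) = 1.552033

x = 213.0511, dx/dθ = 1.5520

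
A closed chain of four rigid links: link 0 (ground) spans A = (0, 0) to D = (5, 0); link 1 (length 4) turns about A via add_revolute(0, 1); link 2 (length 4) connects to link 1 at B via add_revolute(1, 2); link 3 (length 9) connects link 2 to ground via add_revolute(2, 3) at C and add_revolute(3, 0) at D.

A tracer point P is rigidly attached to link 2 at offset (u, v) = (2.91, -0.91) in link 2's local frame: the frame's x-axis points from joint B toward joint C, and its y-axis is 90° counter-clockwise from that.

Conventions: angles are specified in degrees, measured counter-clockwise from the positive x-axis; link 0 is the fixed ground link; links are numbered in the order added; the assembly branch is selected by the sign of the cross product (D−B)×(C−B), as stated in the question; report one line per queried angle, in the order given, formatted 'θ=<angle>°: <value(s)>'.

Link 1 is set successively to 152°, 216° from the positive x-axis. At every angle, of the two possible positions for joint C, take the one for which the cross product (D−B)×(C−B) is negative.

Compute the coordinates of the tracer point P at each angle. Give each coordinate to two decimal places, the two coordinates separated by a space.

A=(0,0), D=(5.00,0)
θ=152°: B = A + 4.00·(cos152°, sin152°) = (-3.5318, 1.8779)
θ=152°: |BD| = 8.7360
θ=152°: circle(B,4.00) ∩ circle(D,9.00): a=0.6478, h=3.9472
θ=152°:   candidates: C₊=(-2.0507,5.5936) cross=34.483; C₋=(-3.7476,-2.1163) cross=-34.483
θ=152°:   branch - wants cross < 0 → take C=(-3.7476,-2.1163) (cross=-34.483)
θ=152°: ex = (C−B)/|BC| = (-0.0540,-0.9985); ey = (0.9985,-0.0540)
θ=152°: P = B + 2.91·ex + -0.91·ey = (-4.5975,-0.9788)
θ=216°: B = A + 4.00·(cos216°, sin216°) = (-3.2361, -2.3511)
θ=216°: |BD| = 8.5651
θ=216°: circle(B,4.00) ∩ circle(D,9.00): a=0.4881, h=3.9701
θ=216°:   candidates: C₊=(-3.8566,1.6004) cross=34.004; C₋=(-1.6769,-6.0348) cross=-34.004
θ=216°:   branch - wants cross < 0 → take C=(-1.6769,-6.0348) (cross=-34.004)
θ=216°: ex = (C−B)/|BC| = (0.3898,-0.9209); ey = (0.9209,0.3898)
θ=216°: P = B + 2.91·ex + -0.91·ey = (-2.9398,-5.3857)

θ=152°: -4.60 -0.98
θ=216°: -2.94 -5.39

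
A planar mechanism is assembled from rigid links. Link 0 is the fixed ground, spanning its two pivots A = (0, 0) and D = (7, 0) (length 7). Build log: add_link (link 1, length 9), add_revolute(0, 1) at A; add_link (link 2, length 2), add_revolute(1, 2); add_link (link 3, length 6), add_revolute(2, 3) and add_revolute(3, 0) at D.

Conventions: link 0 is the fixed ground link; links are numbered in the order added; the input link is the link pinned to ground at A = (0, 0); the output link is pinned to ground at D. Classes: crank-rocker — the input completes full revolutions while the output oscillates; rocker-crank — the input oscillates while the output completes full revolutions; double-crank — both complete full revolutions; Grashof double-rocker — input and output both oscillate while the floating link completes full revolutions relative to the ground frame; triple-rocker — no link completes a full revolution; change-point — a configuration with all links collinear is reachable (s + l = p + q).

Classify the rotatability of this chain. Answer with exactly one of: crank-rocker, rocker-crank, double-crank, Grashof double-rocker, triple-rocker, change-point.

lengths: ground=7, input=9, coupler=2, output=6
sorted: s=2 (shortest), l=9 (longest), p+q=13
s + l = 11 vs p + q = 13
s + l < p + q (Grashof) with shortest = coupler link → Grashof double-rocker

Grashof double-rocker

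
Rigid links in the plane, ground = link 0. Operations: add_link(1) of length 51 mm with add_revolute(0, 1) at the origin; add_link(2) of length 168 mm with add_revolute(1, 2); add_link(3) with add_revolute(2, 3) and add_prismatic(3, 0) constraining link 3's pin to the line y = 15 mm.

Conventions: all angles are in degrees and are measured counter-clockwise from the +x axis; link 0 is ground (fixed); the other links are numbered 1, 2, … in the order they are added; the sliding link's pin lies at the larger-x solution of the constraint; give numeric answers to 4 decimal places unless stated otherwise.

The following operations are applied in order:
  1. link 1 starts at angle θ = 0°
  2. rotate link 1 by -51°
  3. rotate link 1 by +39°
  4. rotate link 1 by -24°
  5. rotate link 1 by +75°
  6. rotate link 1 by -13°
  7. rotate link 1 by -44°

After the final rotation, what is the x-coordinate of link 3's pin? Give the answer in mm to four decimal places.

geometry: r = 51 mm, L = 168 mm, e = 15 mm; θ starts at 0°
rotate link 1 by -51°: θ ← 0° -51° = -51°
rotate link 1 by +39°: θ ← -51° +39° = -12°
rotate link 1 by -24°: θ ← -12° -24° = -36°
rotate link 1 by +75°: θ ← -36° +75° = 39°
rotate link 1 by -13°: θ ← 39° -13° = 26°
rotate link 1 by -44°: θ ← 26° -44° = -18°
crank pin P = (r cos θ, r sin θ) = (48.503882, -15.759867)
h = r sin θ − e = -15.759867 − 15 = -30.759867
x = r cos θ + √(L² − h²) = 48.503882 + 165.160015 = 213.663897

213.6639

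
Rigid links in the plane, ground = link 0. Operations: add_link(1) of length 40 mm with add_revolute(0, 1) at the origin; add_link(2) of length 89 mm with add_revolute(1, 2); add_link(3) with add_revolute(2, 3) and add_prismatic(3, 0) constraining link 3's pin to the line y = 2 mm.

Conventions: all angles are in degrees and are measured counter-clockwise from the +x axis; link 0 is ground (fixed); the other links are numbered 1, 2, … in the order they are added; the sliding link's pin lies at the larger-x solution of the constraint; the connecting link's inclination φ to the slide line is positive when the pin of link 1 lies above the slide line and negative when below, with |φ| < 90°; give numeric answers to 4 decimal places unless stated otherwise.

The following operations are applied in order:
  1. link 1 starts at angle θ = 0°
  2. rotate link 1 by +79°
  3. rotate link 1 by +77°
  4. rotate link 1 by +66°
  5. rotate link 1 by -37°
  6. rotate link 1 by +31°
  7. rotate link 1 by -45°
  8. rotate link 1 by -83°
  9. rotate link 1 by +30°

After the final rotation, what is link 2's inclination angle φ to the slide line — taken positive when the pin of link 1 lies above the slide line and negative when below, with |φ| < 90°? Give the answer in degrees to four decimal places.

geometry: r = 40 mm, L = 89 mm, e = 2 mm; θ starts at 0°
rotate link 1 by +79°: θ ← 0° +79° = 79°
rotate link 1 by +77°: θ ← 79° +77° = 156°
rotate link 1 by +66°: θ ← 156° +66° = 222°
rotate link 1 by -37°: θ ← 222° -37° = 185°
rotate link 1 by +31°: θ ← 185° +31° = 216°
rotate link 1 by -45°: θ ← 216° -45° = 171°
rotate link 1 by -83°: θ ← 171° -83° = 88°
rotate link 1 by +30°: θ ← 88° +30° = 118°
h = r sin θ − e = 35.317904 − 2 = 33.317904
sin φ = h / L = 33.317904 / 89 = 0.37435847
φ = arcsin(0.37435847) = 21.984668°

21.9847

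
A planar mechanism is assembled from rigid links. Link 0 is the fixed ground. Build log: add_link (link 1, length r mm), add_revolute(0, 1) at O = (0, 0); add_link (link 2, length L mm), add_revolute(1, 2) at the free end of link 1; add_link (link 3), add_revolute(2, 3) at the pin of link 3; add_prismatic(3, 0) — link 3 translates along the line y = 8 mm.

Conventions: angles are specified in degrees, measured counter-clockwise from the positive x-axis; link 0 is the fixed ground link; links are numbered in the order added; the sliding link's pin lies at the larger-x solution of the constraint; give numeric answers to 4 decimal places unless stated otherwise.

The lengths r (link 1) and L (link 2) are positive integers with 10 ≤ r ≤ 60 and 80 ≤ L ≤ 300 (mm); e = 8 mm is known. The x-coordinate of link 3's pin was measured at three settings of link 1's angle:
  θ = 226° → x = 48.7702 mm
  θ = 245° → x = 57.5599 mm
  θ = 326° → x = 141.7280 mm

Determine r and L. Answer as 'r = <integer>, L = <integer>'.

constraint per measurement: (x − r cos θ)² + (r sin θ − e)² = L²
subtracting the θ₁ and θ₂ equations cancels the r² and L² terms:
r = (x₁² − x₂²) / (2[(x₁cos θ₁ + e sin θ₁) − (x₂cos θ₂ + e sin θ₂)]) = 57.9997 → r = 58
L² = (x₁ − r cos θ₁)² + (r sin θ₁ − e)² = 10404.0006 → L = 102.0000 → L = 102
check at θ₃=326°: x = 141.7280 (printed 141.7280) ✓

r = 58, L = 102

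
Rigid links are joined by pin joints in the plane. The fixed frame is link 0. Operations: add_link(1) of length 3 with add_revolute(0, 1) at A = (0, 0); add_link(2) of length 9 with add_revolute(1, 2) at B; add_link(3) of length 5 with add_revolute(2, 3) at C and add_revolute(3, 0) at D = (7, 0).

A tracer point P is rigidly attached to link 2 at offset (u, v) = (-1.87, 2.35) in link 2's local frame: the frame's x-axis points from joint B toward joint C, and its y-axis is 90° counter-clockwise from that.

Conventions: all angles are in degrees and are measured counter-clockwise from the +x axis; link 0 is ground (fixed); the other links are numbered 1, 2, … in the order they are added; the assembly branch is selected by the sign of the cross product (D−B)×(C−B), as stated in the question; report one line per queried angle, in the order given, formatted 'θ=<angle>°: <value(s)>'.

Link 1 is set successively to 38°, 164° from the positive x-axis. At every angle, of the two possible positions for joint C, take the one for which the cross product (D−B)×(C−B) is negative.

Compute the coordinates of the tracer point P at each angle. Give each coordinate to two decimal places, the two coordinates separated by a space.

A=(0,0), D=(7.00,0)
θ=38°: B = A + 3.00·(cos38°, sin38°) = (2.3640, 1.8470)
θ=38°: |BD| = 4.9903
θ=38°: circle(B,9.00) ∩ circle(D,5.00): a=8.1060, h=3.9106
θ=38°:   candidates: C₊=(11.3418,2.4797) cross=19.515; C₋=(8.4471,-4.7860) cross=-19.515
θ=38°:   branch - wants cross < 0 → take C=(8.4471,-4.7860) (cross=-19.515)
θ=38°: ex = (C−B)/|BC| = (0.6759,-0.7370); ey = (0.7370,0.6759)
θ=38°: P = B + -1.87·ex + 2.35·ey = (2.8321,4.8135)
θ=164°: B = A + 3.00·(cos164°, sin164°) = (-2.8838, 0.8269)
θ=164°: |BD| = 9.9183
θ=164°: circle(B,9.00) ∩ circle(D,5.00): a=7.7822, h=4.5207
θ=164°:   candidates: C₊=(5.2482,4.6831) cross=44.838; C₋=(4.4944,-4.3269) cross=-44.838
θ=164°:   branch - wants cross < 0 → take C=(4.4944,-4.3269) (cross=-44.838)
θ=164°: ex = (C−B)/|BC| = (0.8198,-0.5726); ey = (0.5726,0.8198)
θ=164°: P = B + -1.87·ex + 2.35·ey = (-3.0711,3.8243)

θ=38°: 2.83 4.81
θ=164°: -3.07 3.82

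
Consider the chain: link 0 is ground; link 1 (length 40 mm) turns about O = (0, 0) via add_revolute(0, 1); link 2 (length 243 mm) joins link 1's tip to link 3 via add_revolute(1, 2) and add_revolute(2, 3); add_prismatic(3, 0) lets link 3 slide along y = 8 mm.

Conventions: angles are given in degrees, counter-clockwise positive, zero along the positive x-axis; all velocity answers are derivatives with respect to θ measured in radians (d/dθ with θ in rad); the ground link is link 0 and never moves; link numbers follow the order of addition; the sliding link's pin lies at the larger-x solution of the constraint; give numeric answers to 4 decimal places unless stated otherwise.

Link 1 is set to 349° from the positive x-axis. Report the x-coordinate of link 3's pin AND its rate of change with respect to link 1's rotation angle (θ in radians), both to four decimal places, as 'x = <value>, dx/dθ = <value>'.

geometry: r = 40 mm, L = 243 mm, e = 8 mm
crank pin P = (r cos θ, r sin θ) = (39.265087, -7.632360)
h = r sin θ − e = -7.632360 − 8 = -15.632360
x = r cos θ + √(L² − h²) = 39.265087 + 242.496658 = 281.761746
dx/dθ = −r sin θ − h·r cos θ/√(L² − h²) (θ in radians; h = -15.632360) = 10.163553

x = 281.7617, dx/dθ = 10.1636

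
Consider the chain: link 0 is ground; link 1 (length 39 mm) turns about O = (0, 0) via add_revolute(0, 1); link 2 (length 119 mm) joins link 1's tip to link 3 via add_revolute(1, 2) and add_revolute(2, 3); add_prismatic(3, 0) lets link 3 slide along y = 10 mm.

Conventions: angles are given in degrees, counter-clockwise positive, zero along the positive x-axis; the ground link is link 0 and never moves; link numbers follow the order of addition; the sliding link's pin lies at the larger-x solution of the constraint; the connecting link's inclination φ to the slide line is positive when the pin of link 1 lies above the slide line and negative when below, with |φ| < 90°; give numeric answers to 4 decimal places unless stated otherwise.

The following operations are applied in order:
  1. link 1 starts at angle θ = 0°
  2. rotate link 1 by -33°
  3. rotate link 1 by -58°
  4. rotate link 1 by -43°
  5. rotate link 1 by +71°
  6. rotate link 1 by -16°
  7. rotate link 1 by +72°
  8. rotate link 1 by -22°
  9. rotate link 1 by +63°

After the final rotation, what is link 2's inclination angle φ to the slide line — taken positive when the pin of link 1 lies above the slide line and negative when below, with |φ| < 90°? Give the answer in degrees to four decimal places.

geometry: r = 39 mm, L = 119 mm, e = 10 mm; θ starts at 0°
rotate link 1 by -33°: θ ← 0° -33° = -33°
rotate link 1 by -58°: θ ← -33° -58° = -91°
rotate link 1 by -43°: θ ← -91° -43° = -134°
rotate link 1 by +71°: θ ← -134° +71° = -63°
rotate link 1 by -16°: θ ← -63° -16° = -79°
rotate link 1 by +72°: θ ← -79° +72° = -7°
rotate link 1 by -22°: θ ← -7° -22° = -29°
rotate link 1 by +63°: θ ← -29° +63° = 34°
h = r sin θ − e = 21.808523 − 10 = 11.808523
sin φ = h / L = 11.808523 / 119 = 0.09923129
φ = arcsin(0.09923129) = 5.694906°

5.6949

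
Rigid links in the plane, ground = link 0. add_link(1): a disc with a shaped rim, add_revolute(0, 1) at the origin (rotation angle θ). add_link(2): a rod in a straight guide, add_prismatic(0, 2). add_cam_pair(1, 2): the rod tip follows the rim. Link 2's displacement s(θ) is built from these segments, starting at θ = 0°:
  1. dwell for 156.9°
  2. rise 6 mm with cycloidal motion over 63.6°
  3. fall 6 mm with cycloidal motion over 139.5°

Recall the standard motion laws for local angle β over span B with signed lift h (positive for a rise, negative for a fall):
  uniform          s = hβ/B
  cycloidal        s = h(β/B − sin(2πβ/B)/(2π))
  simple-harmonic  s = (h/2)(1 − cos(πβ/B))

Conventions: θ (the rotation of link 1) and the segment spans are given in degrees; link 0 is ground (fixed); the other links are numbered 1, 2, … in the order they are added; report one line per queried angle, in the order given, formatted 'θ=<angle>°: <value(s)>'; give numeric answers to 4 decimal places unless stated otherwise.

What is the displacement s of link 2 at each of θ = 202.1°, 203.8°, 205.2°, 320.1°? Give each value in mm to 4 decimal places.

segment 1 (0° to 156.9°, dwell): s unchanged at 0.0000
θ = 202.1° falls in segment 2 (156.9° to 220.5°, cycloidal, h = 6): β = 202.1 − 156.9 = 45.2°, B = 63.6°; Δs = 6·(0.7107 − sin(2π·0.7107)/(2π)) = 5.1901; s = 0.0000 + 5.1901 = 5.1901
θ = 203.8° falls in segment 2 (156.9° to 220.5°, cycloidal, h = 6): β = 203.8 − 156.9 = 46.9°, B = 63.6°; Δs = 6·(0.7374 − sin(2π·0.7374)/(2π)) = 5.3765; s = 0.0000 + 5.3765 = 5.3765
θ = 205.2° falls in segment 2 (156.9° to 220.5°, cycloidal, h = 6): β = 205.2 − 156.9 = 48.3°, B = 63.6°; Δs = 6·(0.7594 − sin(2π·0.7594)/(2π)) = 5.5099; s = 0.0000 + 5.5099 = 5.5099
segment 2 (156.9° to 220.5°, cycloidal, h = 6) is passed completely: s = 0.0000 + (6) = 6.0000
θ = 320.1° falls in segment 3 (220.5° to 360°, cycloidal, h = -6): β = 320.1 − 220.5 = 99.6°, B = 139.5°; Δs = -6·(0.7140 − sin(2π·0.7140)/(2π)) = -5.2144; s = 6.0000 − 5.2144 = 0.7856

θ=202.1°: 5.1901
θ=203.8°: 5.3765
θ=205.2°: 5.5099
θ=320.1°: 0.7856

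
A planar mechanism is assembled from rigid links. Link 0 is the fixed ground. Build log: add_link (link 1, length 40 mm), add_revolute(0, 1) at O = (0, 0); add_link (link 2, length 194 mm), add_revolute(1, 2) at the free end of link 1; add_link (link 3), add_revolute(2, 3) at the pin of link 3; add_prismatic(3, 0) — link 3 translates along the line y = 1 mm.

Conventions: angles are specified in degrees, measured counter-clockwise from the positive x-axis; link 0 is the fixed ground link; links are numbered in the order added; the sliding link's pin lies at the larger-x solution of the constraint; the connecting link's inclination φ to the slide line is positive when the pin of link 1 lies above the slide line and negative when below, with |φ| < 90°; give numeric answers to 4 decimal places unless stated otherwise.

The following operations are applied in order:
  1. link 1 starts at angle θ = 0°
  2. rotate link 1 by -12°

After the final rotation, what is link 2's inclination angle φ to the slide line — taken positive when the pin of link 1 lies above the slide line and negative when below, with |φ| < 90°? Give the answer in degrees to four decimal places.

geometry: r = 40 mm, L = 194 mm, e = 1 mm; θ starts at 0°
rotate link 1 by -12°: θ ← 0° -12° = -12°
h = r sin θ − e = -8.316468 − 1 = -9.316468
sin φ = h / L = -9.316468 / 194 = -0.04802303
φ = arcsin(-0.04802303) = -2.752576°

-2.7526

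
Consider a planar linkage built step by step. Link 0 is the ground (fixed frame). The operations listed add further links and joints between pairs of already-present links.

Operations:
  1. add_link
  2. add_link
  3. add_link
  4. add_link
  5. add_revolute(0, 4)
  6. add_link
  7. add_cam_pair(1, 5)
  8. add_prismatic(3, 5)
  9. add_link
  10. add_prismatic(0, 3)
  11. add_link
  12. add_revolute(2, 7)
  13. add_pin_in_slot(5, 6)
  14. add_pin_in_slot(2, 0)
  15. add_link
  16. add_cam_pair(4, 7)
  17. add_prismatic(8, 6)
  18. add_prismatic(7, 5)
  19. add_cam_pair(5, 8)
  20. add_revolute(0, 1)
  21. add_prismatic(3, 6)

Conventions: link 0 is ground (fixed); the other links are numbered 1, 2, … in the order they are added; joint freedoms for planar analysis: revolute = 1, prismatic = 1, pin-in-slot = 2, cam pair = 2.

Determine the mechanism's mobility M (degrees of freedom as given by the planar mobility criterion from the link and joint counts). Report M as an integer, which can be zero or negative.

L=1 J1=0 J2=0
add link → L=2 J1=0 J2=0
add link → L=3 J1=0 J2=0
add link → L=4 J1=0 J2=0
add link → L=5 J1=0 J2=0
R@0,4 dof=1 J1 → L=5 J1=1 J2=0
add link → L=6 J1=1 J2=0
C@1,5 dof=2 J2 → L=6 J1=1 J2=1
P@3,5 dof=1 J1 → L=6 J1=2 J2=1
add link → L=7 J1=2 J2=1
P@0,3 dof=1 J1 → L=7 J1=3 J2=1
add link → L=8 J1=3 J2=1
R@2,7 dof=1 J1 → L=8 J1=4 J2=1
PS@5,6 dof=2 J2 → L=8 J1=4 J2=2
PS@2,0 dof=2 J2 → L=8 J1=4 J2=3
add link → L=9 J1=4 J2=3
C@4,7 dof=2 J2 → L=9 J1=4 J2=4
P@8,6 dof=1 J1 → L=9 J1=5 J2=4
P@7,5 dof=1 J1 → L=9 J1=6 J2=4
C@5,8 dof=2 J2 → L=9 J1=6 J2=5
R@0,1 dof=1 J1 → L=9 J1=7 J2=5
P@3,6 dof=1 J1 → L=9 J1=8 J2=5
M=3(L−1)−2J1−J2=3·8−2·8−5=3

M = 3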